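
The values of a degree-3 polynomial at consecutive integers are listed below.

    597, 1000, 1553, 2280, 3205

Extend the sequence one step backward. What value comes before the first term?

320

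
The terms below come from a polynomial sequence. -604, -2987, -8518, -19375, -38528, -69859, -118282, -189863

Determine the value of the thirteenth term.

-1203208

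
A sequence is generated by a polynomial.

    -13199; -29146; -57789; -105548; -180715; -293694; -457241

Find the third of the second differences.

Δ: -15947, -28643, -47759, -75167, -112979, -163547
Δ²: -12696, -19116, -27408, -37812, -50568
Δ³: -6420, -8292, -10404, -12756
Δ⁴: -1872, -2112, -2352
Δ⁵: -240, -240

-27408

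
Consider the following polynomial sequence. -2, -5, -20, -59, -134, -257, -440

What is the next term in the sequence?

First differences: -3 , -15 , -39 , -75 , -123 , -183
Second differences: -12 , -24 , -36 , -48 , -60
Third differences: -12 , -12 , -12 , -12
The third differences are constant (-12).
-60 − 12 = -72;  -183 − 72 = -255;  -440 − 255 = -695

-695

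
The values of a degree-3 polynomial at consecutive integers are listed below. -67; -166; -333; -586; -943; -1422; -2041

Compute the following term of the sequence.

-99, -167, -253, -357, -479, -619
-68, -86, -104, -122, -140
-18, -18, -18, -18
Third differences constant at -18.
-140 − 18 = -158;  -619 − 158 = -777;  -2041 − 777 = -2818

-2818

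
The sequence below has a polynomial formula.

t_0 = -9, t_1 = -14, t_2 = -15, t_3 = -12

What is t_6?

21

First differences: -5, -1, 3
Second differences: 4, 4
Constant second difference = 4, so extend:
3 + 4 = 7;  -12 + 7 = -5
7 + 4 = 11;  -5 + 11 = 6
11 + 4 = 15;  6 + 15 = 21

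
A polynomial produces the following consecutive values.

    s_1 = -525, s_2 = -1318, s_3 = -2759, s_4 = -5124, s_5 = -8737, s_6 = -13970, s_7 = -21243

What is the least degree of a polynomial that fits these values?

4

-793, -1441, -2365, -3613, -5233, -7273
-648, -924, -1248, -1620, -2040
-276, -324, -372, -420
-48, -48, -48
The fourth differences are constant, so the polynomial has degree 4.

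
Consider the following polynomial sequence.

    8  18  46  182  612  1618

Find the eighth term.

6966

Δ: 10, 28, 136, 430, 1006
Δ²: 18, 108, 294, 576
Δ³: 90, 186, 282
Δ⁴: 96, 96
Fourth differences constant at 96.
282 + 96 = 378;  576 + 378 = 954;  1006 + 954 = 1960;  1618 + 1960 = 3578
378 + 96 = 474;  954 + 474 = 1428;  1960 + 1428 = 3388;  3578 + 3388 = 6966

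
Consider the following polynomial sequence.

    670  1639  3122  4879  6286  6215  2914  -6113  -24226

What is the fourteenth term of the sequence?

D1: 969, 1483, 1757, 1407, -71, -3301, -9027, -18113
D2: 514, 274, -350, -1478, -3230, -5726, -9086
D3: -240, -624, -1128, -1752, -2496, -3360
D4: -384, -504, -624, -744, -864
D5: -120, -120, -120, -120
Constant fifth difference = -120, so extend:
-864 − 120 = -984;  -3360 − 984 = -4344;  -9086 − 4344 = -13430;  -18113 − 13430 = -31543;  -24226 − 31543 = -55769
-984 − 120 = -1104;  -4344 − 1104 = -5448;  -13430 − 5448 = -18878;  -31543 − 18878 = -50421;  -55769 − 50421 = -106190
-1104 − 120 = -1224;  -5448 − 1224 = -6672;  -18878 − 6672 = -25550;  -50421 − 25550 = -75971;  -106190 − 75971 = -182161
-1224 − 120 = -1344;  -6672 − 1344 = -8016;  -25550 − 8016 = -33566;  -75971 − 33566 = -109537;  -182161 − 109537 = -291698
-1344 − 120 = -1464;  -8016 − 1464 = -9480;  -33566 − 9480 = -43046;  -109537 − 43046 = -152583;  -291698 − 152583 = -444281

-444281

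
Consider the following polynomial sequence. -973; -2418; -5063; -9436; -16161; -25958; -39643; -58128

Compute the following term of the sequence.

First differences: -1445, -2645, -4373, -6725, -9797, -13685, -18485
Second differences: -1200, -1728, -2352, -3072, -3888, -4800
Third differences: -528, -624, -720, -816, -912
Fourth differences: -96, -96, -96, -96
The fourth differences are constant (-96).
-912 − 96 = -1008;  -4800 − 1008 = -5808;  -18485 − 5808 = -24293;  -58128 − 24293 = -82421

-82421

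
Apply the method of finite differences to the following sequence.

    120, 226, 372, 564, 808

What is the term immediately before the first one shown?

First differences: 106, 146, 192, 244
Second differences: 40, 46, 52
Third differences: 6, 6
The third differences are constant at 6.
Work back: 40 − 6 = 34;  106 − 34 = 72;  120 − 72 = 48

48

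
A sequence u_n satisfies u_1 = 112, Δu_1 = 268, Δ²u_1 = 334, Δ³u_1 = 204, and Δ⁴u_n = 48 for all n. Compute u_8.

17822

Build the table forward from the leading diagonal:
Fourth differences: 48, 48, 48, 48, 48, 48, 48, 48
Third differences: 204, 252, 300, 348, 396, 444, 492, 540
Second differences: 334, 538, 790, 1090, 1438, 1834, 2278, 2770
First differences: 268, 602, 1140, 1930, 3020, 4458, 6292, 8570
u: 112, 380, 982, 2122, 4052, 7072, 11530, 17822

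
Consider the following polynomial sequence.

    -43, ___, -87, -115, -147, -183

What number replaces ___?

-63

Using the last 4 terms:
D1: -28, -32, -36
D2: -4, -4
Constant second difference = -4.
Extend backward: -28 + 4 = -24;  -87 + 24 = -63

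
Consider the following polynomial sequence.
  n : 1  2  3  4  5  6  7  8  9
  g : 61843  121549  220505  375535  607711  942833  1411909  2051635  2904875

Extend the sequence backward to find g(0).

28331

Δ: 59706, 98956, 155030, 232176, 335122, 469076, 639726, 853240
Δ²: 39250, 56074, 77146, 102946, 133954, 170650, 213514
Δ³: 16824, 21072, 25800, 31008, 36696, 42864
Δ⁴: 4248, 4728, 5208, 5688, 6168
Δ⁵: 480, 480, 480, 480
The fifth differences are constant at 480.
Work back: 4248 − 480 = 3768;  16824 − 3768 = 13056;  39250 − 13056 = 26194;  59706 − 26194 = 33512;  61843 − 33512 = 28331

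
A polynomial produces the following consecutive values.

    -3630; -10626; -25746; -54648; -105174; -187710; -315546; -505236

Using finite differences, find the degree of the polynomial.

5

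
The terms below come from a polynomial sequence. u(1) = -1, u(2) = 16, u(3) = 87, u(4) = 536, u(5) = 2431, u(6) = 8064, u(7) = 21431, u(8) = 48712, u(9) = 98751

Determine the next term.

Δ: 17, 71, 449, 1895, 5633, 13367, 27281, 50039
Δ²: 54, 378, 1446, 3738, 7734, 13914, 22758
Δ³: 324, 1068, 2292, 3996, 6180, 8844
Δ⁴: 744, 1224, 1704, 2184, 2664
Δ⁵: 480, 480, 480, 480
The fifth differences are constant (480).
2664 + 480 = 3144;  8844 + 3144 = 11988;  22758 + 11988 = 34746;  50039 + 34746 = 84785;  98751 + 84785 = 183536

183536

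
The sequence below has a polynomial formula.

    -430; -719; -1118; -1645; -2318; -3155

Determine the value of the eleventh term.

Δ: -289, -399, -527, -673, -837
Δ²: -110, -128, -146, -164
Δ³: -18, -18, -18
Third differences constant at -18.
-164 − 18 = -182;  -837 − 182 = -1019;  -3155 − 1019 = -4174
-182 − 18 = -200;  -1019 − 200 = -1219;  -4174 − 1219 = -5393
-200 − 18 = -218;  -1219 − 218 = -1437;  -5393 − 1437 = -6830
-218 − 18 = -236;  -1437 − 236 = -1673;  -6830 − 1673 = -8503
-236 − 18 = -254;  -1673 − 254 = -1927;  -8503 − 1927 = -10430

-10430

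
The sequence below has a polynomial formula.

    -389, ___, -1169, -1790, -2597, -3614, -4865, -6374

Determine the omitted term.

Using the last 6 terms:
Δ: -621  -807  -1017  -1251  -1509
Δ²: -186  -210  -234  -258
Δ³: -24  -24  -24
Constant third difference = -24.
Extend backward: -186 + 24 = -162;  -621 + 162 = -459;  -1169 + 459 = -710

-710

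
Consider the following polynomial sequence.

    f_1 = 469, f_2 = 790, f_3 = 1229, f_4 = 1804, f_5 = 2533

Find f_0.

D1: 321  439  575  729
D2: 118  136  154
D3: 18  18
The third differences are constant at 18.
Work back: 118 − 18 = 100;  321 − 100 = 221;  469 − 221 = 248

248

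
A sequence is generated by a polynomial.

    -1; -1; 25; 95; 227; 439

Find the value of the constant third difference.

Δ: 0, 26, 70, 132, 212
Δ²: 26, 44, 62, 80
Δ³: 18, 18, 18

18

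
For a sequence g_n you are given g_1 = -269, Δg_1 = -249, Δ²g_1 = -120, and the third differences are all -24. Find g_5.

Build the table forward from the leading diagonal:
Δ³: -24, -24, -24, -24, -24
Δ²: -120, -144, -168, -192, -216
Δ: -249, -369, -513, -681, -873
g: -269, -518, -887, -1400, -2081

-2081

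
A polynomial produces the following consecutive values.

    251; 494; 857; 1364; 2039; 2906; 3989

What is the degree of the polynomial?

First differences: 243, 363, 507, 675, 867, 1083
Second differences: 120, 144, 168, 192, 216
Third differences: 24, 24, 24, 24
The third differences are constant, so the polynomial has degree 3.

3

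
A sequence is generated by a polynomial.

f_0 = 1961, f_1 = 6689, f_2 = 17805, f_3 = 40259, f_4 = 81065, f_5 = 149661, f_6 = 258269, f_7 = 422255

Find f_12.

2876105

First differences: 4728  11116  22454  40806  68596  108608  163986
Second differences: 6388  11338  18352  27790  40012  55378
Third differences: 4950  7014  9438  12222  15366
Fourth differences: 2064  2424  2784  3144
Fifth differences: 360  360  360
Fifth differences constant at 360.
3144 + 360 = 3504;  15366 + 3504 = 18870;  55378 + 18870 = 74248;  163986 + 74248 = 238234;  422255 + 238234 = 660489
3504 + 360 = 3864;  18870 + 3864 = 22734;  74248 + 22734 = 96982;  238234 + 96982 = 335216;  660489 + 335216 = 995705
3864 + 360 = 4224;  22734 + 4224 = 26958;  96982 + 26958 = 123940;  335216 + 123940 = 459156;  995705 + 459156 = 1454861
4224 + 360 = 4584;  26958 + 4584 = 31542;  123940 + 31542 = 155482;  459156 + 155482 = 614638;  1454861 + 614638 = 2069499
4584 + 360 = 4944;  31542 + 4944 = 36486;  155482 + 36486 = 191968;  614638 + 191968 = 806606;  2069499 + 806606 = 2876105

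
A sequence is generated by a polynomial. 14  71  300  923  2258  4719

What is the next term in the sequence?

8816

Δ: 57, 229, 623, 1335, 2461
Δ²: 172, 394, 712, 1126
Δ³: 222, 318, 414
Δ⁴: 96, 96
Constant fourth difference = 96, so extend:
414 + 96 = 510;  1126 + 510 = 1636;  2461 + 1636 = 4097;  4719 + 4097 = 8816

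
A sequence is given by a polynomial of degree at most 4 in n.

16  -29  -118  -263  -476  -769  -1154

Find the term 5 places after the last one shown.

First differences: -45 , -89 , -145 , -213 , -293 , -385
Second differences: -44 , -56 , -68 , -80 , -92
Third differences: -12 , -12 , -12 , -12
The third differences are constant (-12).
-92 − 12 = -104;  -385 − 104 = -489;  -1154 − 489 = -1643
-104 − 12 = -116;  -489 − 116 = -605;  -1643 − 605 = -2248
-116 − 12 = -128;  -605 − 128 = -733;  -2248 − 733 = -2981
-128 − 12 = -140;  -733 − 140 = -873;  -2981 − 873 = -3854
-140 − 12 = -152;  -873 − 152 = -1025;  -3854 − 1025 = -4879

-4879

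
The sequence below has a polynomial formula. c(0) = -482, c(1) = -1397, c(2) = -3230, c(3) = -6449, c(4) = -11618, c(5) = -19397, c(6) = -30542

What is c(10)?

-127262

Δ: -915, -1833, -3219, -5169, -7779, -11145
Δ²: -918, -1386, -1950, -2610, -3366
Δ³: -468, -564, -660, -756
Δ⁴: -96, -96, -96
Constant fourth difference = -96, so extend:
-756 − 96 = -852;  -3366 − 852 = -4218;  -11145 − 4218 = -15363;  -30542 − 15363 = -45905
-852 − 96 = -948;  -4218 − 948 = -5166;  -15363 − 5166 = -20529;  -45905 − 20529 = -66434
-948 − 96 = -1044;  -5166 − 1044 = -6210;  -20529 − 6210 = -26739;  -66434 − 26739 = -93173
-1044 − 96 = -1140;  -6210 − 1140 = -7350;  -26739 − 7350 = -34089;  -93173 − 34089 = -127262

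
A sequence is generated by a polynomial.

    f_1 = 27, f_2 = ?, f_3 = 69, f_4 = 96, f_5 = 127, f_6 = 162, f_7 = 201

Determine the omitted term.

46

Using the last 5 terms:
First differences: 27  31  35  39
Second differences: 4  4  4
Constant second difference = 4.
Extend backward: 27 − 4 = 23;  69 − 23 = 46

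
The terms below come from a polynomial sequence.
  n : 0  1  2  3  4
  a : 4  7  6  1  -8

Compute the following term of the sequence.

-21

Δ: 3 , -1 , -5 , -9
Δ²: -4 , -4 , -4
Second differences constant at -4.
-9 − 4 = -13;  -8 − 13 = -21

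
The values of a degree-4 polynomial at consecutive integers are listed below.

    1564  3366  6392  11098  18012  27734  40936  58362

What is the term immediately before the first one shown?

1802, 3026, 4706, 6914, 9722, 13202, 17426
1224, 1680, 2208, 2808, 3480, 4224
456, 528, 600, 672, 744
72, 72, 72, 72
The fourth differences are constant at 72.
Work back: 456 − 72 = 384;  1224 − 384 = 840;  1802 − 840 = 962;  1564 − 962 = 602

602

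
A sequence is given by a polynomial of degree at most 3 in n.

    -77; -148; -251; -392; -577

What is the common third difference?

First differences: -71, -103, -141, -185
Second differences: -32, -38, -44
Third differences: -6, -6

-6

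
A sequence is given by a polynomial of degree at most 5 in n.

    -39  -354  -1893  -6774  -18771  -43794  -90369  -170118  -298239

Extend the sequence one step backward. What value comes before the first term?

D1: -315, -1539, -4881, -11997, -25023, -46575, -79749, -128121
D2: -1224, -3342, -7116, -13026, -21552, -33174, -48372
D3: -2118, -3774, -5910, -8526, -11622, -15198
D4: -1656, -2136, -2616, -3096, -3576
D5: -480, -480, -480, -480
The fifth differences are constant at -480.
Work back: -1656 + 480 = -1176;  -2118 + 1176 = -942;  -1224 + 942 = -282;  -315 + 282 = -33;  -39 + 33 = -6

-6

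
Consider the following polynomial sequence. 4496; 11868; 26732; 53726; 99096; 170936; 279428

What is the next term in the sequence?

437082

Δ: 7372  14864  26994  45370  71840  108492
Δ²: 7492  12130  18376  26470  36652
Δ³: 4638  6246  8094  10182
Δ⁴: 1608  1848  2088
Δ⁵: 240  240
The fifth differences are constant (240).
2088 + 240 = 2328;  10182 + 2328 = 12510;  36652 + 12510 = 49162;  108492 + 49162 = 157654;  279428 + 157654 = 437082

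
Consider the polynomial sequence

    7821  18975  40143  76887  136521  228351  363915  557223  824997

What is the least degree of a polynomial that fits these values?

11154, 21168, 36744, 59634, 91830, 135564, 193308, 267774
10014, 15576, 22890, 32196, 43734, 57744, 74466
5562, 7314, 9306, 11538, 14010, 16722
1752, 1992, 2232, 2472, 2712
240, 240, 240, 240
The fifth differences are constant, so the polynomial has degree 5.

5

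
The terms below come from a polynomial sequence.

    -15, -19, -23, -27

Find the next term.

-31

First differences: -4, -4, -4
First differences constant at -4.
-27 − 4 = -31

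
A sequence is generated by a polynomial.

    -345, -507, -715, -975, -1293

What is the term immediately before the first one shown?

-223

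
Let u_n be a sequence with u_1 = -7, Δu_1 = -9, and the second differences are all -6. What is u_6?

-112

Build the table forward from the leading diagonal:
D2: -6  -6  -6  -6  -6  -6
D1: -9  -15  -21  -27  -33  -39
u: -7  -16  -31  -52  -79  -112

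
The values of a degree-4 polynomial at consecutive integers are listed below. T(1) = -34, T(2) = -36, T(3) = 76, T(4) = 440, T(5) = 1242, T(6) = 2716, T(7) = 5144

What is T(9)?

First differences: -2, 112, 364, 802, 1474, 2428
Second differences: 114, 252, 438, 672, 954
Third differences: 138, 186, 234, 282
Fourth differences: 48, 48, 48
The fourth differences are constant (48).
282 + 48 = 330;  954 + 330 = 1284;  2428 + 1284 = 3712;  5144 + 3712 = 8856
330 + 48 = 378;  1284 + 378 = 1662;  3712 + 1662 = 5374;  8856 + 5374 = 14230

14230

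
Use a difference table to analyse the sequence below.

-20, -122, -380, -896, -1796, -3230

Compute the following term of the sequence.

First differences: -102  -258  -516  -900  -1434
Second differences: -156  -258  -384  -534
Third differences: -102  -126  -150
Fourth differences: -24  -24
The fourth differences are constant (-24).
-150 − 24 = -174;  -534 − 174 = -708;  -1434 − 708 = -2142;  -3230 − 2142 = -5372

-5372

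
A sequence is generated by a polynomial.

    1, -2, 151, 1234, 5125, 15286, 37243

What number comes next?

79066

First differences: -3  153  1083  3891  10161  21957
Second differences: 156  930  2808  6270  11796
Third differences: 774  1878  3462  5526
Fourth differences: 1104  1584  2064
Fifth differences: 480  480
Fifth differences constant at 480.
2064 + 480 = 2544;  5526 + 2544 = 8070;  11796 + 8070 = 19866;  21957 + 19866 = 41823;  37243 + 41823 = 79066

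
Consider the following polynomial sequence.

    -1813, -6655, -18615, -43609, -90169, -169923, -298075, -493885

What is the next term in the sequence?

-781149

D1: -4842, -11960, -24994, -46560, -79754, -128152, -195810
D2: -7118, -13034, -21566, -33194, -48398, -67658
D3: -5916, -8532, -11628, -15204, -19260
D4: -2616, -3096, -3576, -4056
D5: -480, -480, -480
Constant fifth difference = -480, so extend:
-4056 − 480 = -4536;  -19260 − 4536 = -23796;  -67658 − 23796 = -91454;  -195810 − 91454 = -287264;  -493885 − 287264 = -781149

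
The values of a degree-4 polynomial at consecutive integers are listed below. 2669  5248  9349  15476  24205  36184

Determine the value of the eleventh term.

172549

First differences: 2579  4101  6127  8729  11979
Second differences: 1522  2026  2602  3250
Third differences: 504  576  648
Fourth differences: 72  72
Constant fourth difference = 72, so extend:
648 + 72 = 720;  3250 + 720 = 3970;  11979 + 3970 = 15949;  36184 + 15949 = 52133
720 + 72 = 792;  3970 + 792 = 4762;  15949 + 4762 = 20711;  52133 + 20711 = 72844
792 + 72 = 864;  4762 + 864 = 5626;  20711 + 5626 = 26337;  72844 + 26337 = 99181
864 + 72 = 936;  5626 + 936 = 6562;  26337 + 6562 = 32899;  99181 + 32899 = 132080
936 + 72 = 1008;  6562 + 1008 = 7570;  32899 + 7570 = 40469;  132080 + 40469 = 172549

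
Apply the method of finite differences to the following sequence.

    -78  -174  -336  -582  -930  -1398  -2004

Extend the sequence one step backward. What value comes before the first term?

D1: -96, -162, -246, -348, -468, -606
D2: -66, -84, -102, -120, -138
D3: -18, -18, -18, -18
The third differences are constant at -18.
Work back: -66 + 18 = -48;  -96 + 48 = -48;  -78 + 48 = -30

-30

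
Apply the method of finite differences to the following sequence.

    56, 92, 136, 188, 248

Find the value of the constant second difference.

8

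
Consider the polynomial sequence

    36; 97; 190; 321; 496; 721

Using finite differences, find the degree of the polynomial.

3

First differences: 61, 93, 131, 175, 225
Second differences: 32, 38, 44, 50
Third differences: 6, 6, 6
The third differences are constant, so the polynomial has degree 3.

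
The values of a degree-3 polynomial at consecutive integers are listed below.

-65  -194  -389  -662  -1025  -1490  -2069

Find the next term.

D1: -129 , -195 , -273 , -363 , -465 , -579
D2: -66 , -78 , -90 , -102 , -114
D3: -12 , -12 , -12 , -12
Constant third difference = -12, so extend:
-114 − 12 = -126;  -579 − 126 = -705;  -2069 − 705 = -2774

-2774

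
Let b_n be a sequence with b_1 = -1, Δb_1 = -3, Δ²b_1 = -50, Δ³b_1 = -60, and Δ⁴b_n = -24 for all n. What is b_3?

Build the table forward from the leading diagonal:
D4: -24  -24  -24
D3: -60  -84  -108
D2: -50  -110  -194
D1: -3  -53  -163
b: -1  -4  -57

-57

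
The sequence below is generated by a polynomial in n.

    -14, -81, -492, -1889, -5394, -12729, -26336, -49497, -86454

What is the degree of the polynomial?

5

-67, -411, -1397, -3505, -7335, -13607, -23161, -36957
-344, -986, -2108, -3830, -6272, -9554, -13796
-642, -1122, -1722, -2442, -3282, -4242
-480, -600, -720, -840, -960
-120, -120, -120, -120
The fifth differences are constant, so the polynomial has degree 5.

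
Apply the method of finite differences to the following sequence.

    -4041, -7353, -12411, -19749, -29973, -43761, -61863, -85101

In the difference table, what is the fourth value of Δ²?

-3564

D1: -3312, -5058, -7338, -10224, -13788, -18102, -23238
D2: -1746, -2280, -2886, -3564, -4314, -5136
D3: -534, -606, -678, -750, -822
D4: -72, -72, -72, -72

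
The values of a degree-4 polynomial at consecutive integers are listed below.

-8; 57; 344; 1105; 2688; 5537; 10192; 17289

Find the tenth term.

41833

65, 287, 761, 1583, 2849, 4655, 7097
222, 474, 822, 1266, 1806, 2442
252, 348, 444, 540, 636
96, 96, 96, 96
The fourth differences are constant (96).
636 + 96 = 732;  2442 + 732 = 3174;  7097 + 3174 = 10271;  17289 + 10271 = 27560
732 + 96 = 828;  3174 + 828 = 4002;  10271 + 4002 = 14273;  27560 + 14273 = 41833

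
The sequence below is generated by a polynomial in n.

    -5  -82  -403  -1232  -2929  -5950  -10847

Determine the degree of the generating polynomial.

Δ: -77, -321, -829, -1697, -3021, -4897
Δ²: -244, -508, -868, -1324, -1876
Δ³: -264, -360, -456, -552
Δ⁴: -96, -96, -96
The fourth differences are constant, so the polynomial has degree 4.

4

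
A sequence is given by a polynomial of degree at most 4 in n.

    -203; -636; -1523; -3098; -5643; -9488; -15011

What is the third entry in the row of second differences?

First differences: -433, -887, -1575, -2545, -3845, -5523
Second differences: -454, -688, -970, -1300, -1678
Third differences: -234, -282, -330, -378
Fourth differences: -48, -48, -48

-970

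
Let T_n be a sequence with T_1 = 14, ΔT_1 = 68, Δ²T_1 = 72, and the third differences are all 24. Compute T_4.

Build the table forward from the leading diagonal:
Third differences: 24, 24, 24, 24
Second differences: 72, 96, 120, 144
First differences: 68, 140, 236, 356
T: 14, 82, 222, 458

458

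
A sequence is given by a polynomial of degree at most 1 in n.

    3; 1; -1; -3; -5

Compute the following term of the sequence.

-7

Δ: -2, -2, -2, -2
Constant first difference = -2, so extend:
-5 − 2 = -7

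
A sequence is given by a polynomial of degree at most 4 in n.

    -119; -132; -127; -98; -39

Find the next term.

56

Δ: -13  5  29  59
Δ²: 18  24  30
Δ³: 6  6
Third differences constant at 6.
30 + 6 = 36;  59 + 36 = 95;  -39 + 95 = 56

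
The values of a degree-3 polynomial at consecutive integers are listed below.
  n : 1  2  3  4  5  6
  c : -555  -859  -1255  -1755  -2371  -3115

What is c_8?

First differences: -304  -396  -500  -616  -744
Second differences: -92  -104  -116  -128
Third differences: -12  -12  -12
Constant third difference = -12, so extend:
-128 − 12 = -140;  -744 − 140 = -884;  -3115 − 884 = -3999
-140 − 12 = -152;  -884 − 152 = -1036;  -3999 − 1036 = -5035

-5035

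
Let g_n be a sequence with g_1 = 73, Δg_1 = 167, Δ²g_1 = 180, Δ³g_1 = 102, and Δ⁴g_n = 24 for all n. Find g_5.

2253

Build the table forward from the leading diagonal:
Fourth differences: 24  24  24  24  24
Third differences: 102  126  150  174  198
Second differences: 180  282  408  558  732
First differences: 167  347  629  1037  1595
g: 73  240  587  1216  2253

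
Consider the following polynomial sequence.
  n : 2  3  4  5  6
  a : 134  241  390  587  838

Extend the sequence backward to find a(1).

63

First differences: 107, 149, 197, 251
Second differences: 42, 48, 54
Third differences: 6, 6
The third differences are constant at 6.
Work back: 42 − 6 = 36;  107 − 36 = 71;  134 − 71 = 63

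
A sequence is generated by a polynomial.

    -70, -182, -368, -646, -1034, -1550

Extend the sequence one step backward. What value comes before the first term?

-14

-112  -186  -278  -388  -516
-74  -92  -110  -128
-18  -18  -18
The third differences are constant at -18.
Work back: -74 + 18 = -56;  -112 + 56 = -56;  -70 + 56 = -14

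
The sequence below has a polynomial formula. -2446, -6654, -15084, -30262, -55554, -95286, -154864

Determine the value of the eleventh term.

-744276

Δ: -4208  -8430  -15178  -25292  -39732  -59578
Δ²: -4222  -6748  -10114  -14440  -19846
Δ³: -2526  -3366  -4326  -5406
Δ⁴: -840  -960  -1080
Δ⁵: -120  -120
Fifth differences constant at -120.
-1080 − 120 = -1200;  -5406 − 1200 = -6606;  -19846 − 6606 = -26452;  -59578 − 26452 = -86030;  -154864 − 86030 = -240894
-1200 − 120 = -1320;  -6606 − 1320 = -7926;  -26452 − 7926 = -34378;  -86030 − 34378 = -120408;  -240894 − 120408 = -361302
-1320 − 120 = -1440;  -7926 − 1440 = -9366;  -34378 − 9366 = -43744;  -120408 − 43744 = -164152;  -361302 − 164152 = -525454
-1440 − 120 = -1560;  -9366 − 1560 = -10926;  -43744 − 10926 = -54670;  -164152 − 54670 = -218822;  -525454 − 218822 = -744276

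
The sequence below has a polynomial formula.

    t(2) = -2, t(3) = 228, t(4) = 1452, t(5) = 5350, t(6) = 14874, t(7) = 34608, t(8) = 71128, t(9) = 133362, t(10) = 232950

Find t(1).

-6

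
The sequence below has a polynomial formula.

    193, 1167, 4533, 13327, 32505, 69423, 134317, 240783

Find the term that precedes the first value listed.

D1: 974  3366  8794  19178  36918  64894  106466
D2: 2392  5428  10384  17740  27976  41572
D3: 3036  4956  7356  10236  13596
D4: 1920  2400  2880  3360
D5: 480  480  480
The fifth differences are constant at 480.
Work back: 1920 − 480 = 1440;  3036 − 1440 = 1596;  2392 − 1596 = 796;  974 − 796 = 178;  193 − 178 = 15

15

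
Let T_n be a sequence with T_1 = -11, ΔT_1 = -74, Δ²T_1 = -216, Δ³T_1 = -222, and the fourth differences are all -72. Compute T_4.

Build the table forward from the leading diagonal:
D4: -72, -72, -72, -72
D3: -222, -294, -366, -438
D2: -216, -438, -732, -1098
D1: -74, -290, -728, -1460
T: -11, -85, -375, -1103

-1103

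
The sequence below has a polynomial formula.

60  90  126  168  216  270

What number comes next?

30, 36, 42, 48, 54
6, 6, 6, 6
Constant second difference = 6, so extend:
54 + 6 = 60;  270 + 60 = 330

330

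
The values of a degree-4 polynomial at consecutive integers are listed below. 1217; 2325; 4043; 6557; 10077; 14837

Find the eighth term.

29133

1108 , 1718 , 2514 , 3520 , 4760
610 , 796 , 1006 , 1240
186 , 210 , 234
24 , 24
Fourth differences constant at 24.
234 + 24 = 258;  1240 + 258 = 1498;  4760 + 1498 = 6258;  14837 + 6258 = 21095
258 + 24 = 282;  1498 + 282 = 1780;  6258 + 1780 = 8038;  21095 + 8038 = 29133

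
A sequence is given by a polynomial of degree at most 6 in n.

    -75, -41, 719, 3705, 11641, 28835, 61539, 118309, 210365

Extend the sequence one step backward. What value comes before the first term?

First differences: 34  760  2986  7936  17194  32704  56770  92056
Second differences: 726  2226  4950  9258  15510  24066  35286
Third differences: 1500  2724  4308  6252  8556  11220
Fourth differences: 1224  1584  1944  2304  2664
Fifth differences: 360  360  360  360
The fifth differences are constant at 360.
Work back: 1224 − 360 = 864;  1500 − 864 = 636;  726 − 636 = 90;  34 − 90 = -56;  -75 + 56 = -19

-19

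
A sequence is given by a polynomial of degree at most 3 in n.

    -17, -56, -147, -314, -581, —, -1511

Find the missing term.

-972

Using the first 5 terms:
Δ: -39  -91  -167  -267
Δ²: -52  -76  -100
Δ³: -24  -24
Constant third difference = -24.
Extend forward: -100 − 24 = -124;  -267 − 124 = -391;  -581 − 391 = -972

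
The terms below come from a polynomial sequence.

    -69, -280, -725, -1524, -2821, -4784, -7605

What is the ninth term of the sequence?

-16709

First differences: -211 , -445 , -799 , -1297 , -1963 , -2821
Second differences: -234 , -354 , -498 , -666 , -858
Third differences: -120 , -144 , -168 , -192
Fourth differences: -24 , -24 , -24
The fourth differences are constant (-24).
-192 − 24 = -216;  -858 − 216 = -1074;  -2821 − 1074 = -3895;  -7605 − 3895 = -11500
-216 − 24 = -240;  -1074 − 240 = -1314;  -3895 − 1314 = -5209;  -11500 − 5209 = -16709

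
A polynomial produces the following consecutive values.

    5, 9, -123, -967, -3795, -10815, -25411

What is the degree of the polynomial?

D1: 4, -132, -844, -2828, -7020, -14596
D2: -136, -712, -1984, -4192, -7576
D3: -576, -1272, -2208, -3384
D4: -696, -936, -1176
D5: -240, -240
The fifth differences are constant, so the polynomial has degree 5.

5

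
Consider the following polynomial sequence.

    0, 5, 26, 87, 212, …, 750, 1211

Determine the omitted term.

Using the first 5 terms:
5  21  61  125
16  40  64
24  24
Constant third difference = 24.
Extend forward: 64 + 24 = 88;  125 + 88 = 213;  212 + 213 = 425

425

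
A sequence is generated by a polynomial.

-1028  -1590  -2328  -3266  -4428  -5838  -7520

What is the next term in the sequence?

-9498

-562 , -738 , -938 , -1162 , -1410 , -1682
-176 , -200 , -224 , -248 , -272
-24 , -24 , -24 , -24
The third differences are constant (-24).
-272 − 24 = -296;  -1682 − 296 = -1978;  -7520 − 1978 = -9498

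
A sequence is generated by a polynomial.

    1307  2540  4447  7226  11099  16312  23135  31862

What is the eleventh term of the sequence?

First differences: 1233 , 1907 , 2779 , 3873 , 5213 , 6823 , 8727
Second differences: 674 , 872 , 1094 , 1340 , 1610 , 1904
Third differences: 198 , 222 , 246 , 270 , 294
Fourth differences: 24 , 24 , 24 , 24
Fourth differences constant at 24.
294 + 24 = 318;  1904 + 318 = 2222;  8727 + 2222 = 10949;  31862 + 10949 = 42811
318 + 24 = 342;  2222 + 342 = 2564;  10949 + 2564 = 13513;  42811 + 13513 = 56324
342 + 24 = 366;  2564 + 366 = 2930;  13513 + 2930 = 16443;  56324 + 16443 = 72767

72767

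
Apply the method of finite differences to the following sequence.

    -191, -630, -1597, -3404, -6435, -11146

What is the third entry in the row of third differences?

First differences: -439, -967, -1807, -3031, -4711
Second differences: -528, -840, -1224, -1680
Third differences: -312, -384, -456
Fourth differences: -72, -72

-456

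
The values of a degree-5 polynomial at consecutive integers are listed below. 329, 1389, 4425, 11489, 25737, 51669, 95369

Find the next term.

164745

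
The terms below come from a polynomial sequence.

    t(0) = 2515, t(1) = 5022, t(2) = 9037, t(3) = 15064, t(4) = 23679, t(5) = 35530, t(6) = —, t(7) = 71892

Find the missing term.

51337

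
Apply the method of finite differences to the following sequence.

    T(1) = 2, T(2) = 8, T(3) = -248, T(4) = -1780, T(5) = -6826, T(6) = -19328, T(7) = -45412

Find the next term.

-93868

6  -256  -1532  -5046  -12502  -26084
-262  -1276  -3514  -7456  -13582
-1014  -2238  -3942  -6126
-1224  -1704  -2184
-480  -480
Fifth differences constant at -480.
-2184 − 480 = -2664;  -6126 − 2664 = -8790;  -13582 − 8790 = -22372;  -26084 − 22372 = -48456;  -45412 − 48456 = -93868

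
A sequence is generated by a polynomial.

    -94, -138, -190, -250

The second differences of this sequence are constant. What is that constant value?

-8

First differences: -44, -52, -60
Second differences: -8, -8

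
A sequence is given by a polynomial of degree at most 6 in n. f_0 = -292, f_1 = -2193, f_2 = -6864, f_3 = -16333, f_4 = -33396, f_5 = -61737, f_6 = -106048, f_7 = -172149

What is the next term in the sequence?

-267108

First differences: -1901, -4671, -9469, -17063, -28341, -44311, -66101
Second differences: -2770, -4798, -7594, -11278, -15970, -21790
Third differences: -2028, -2796, -3684, -4692, -5820
Fourth differences: -768, -888, -1008, -1128
Fifth differences: -120, -120, -120
Fifth differences constant at -120.
-1128 − 120 = -1248;  -5820 − 1248 = -7068;  -21790 − 7068 = -28858;  -66101 − 28858 = -94959;  -172149 − 94959 = -267108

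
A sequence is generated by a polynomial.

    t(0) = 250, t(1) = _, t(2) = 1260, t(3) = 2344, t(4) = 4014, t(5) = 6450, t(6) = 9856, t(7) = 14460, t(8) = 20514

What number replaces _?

Using the last 7 terms:
D1: 1084, 1670, 2436, 3406, 4604, 6054
D2: 586, 766, 970, 1198, 1450
D3: 180, 204, 228, 252
D4: 24, 24, 24
Constant fourth difference = 24.
Extend backward: 180 − 24 = 156;  586 − 156 = 430;  1084 − 430 = 654;  1260 − 654 = 606

606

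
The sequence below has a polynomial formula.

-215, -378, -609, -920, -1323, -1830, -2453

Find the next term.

-3204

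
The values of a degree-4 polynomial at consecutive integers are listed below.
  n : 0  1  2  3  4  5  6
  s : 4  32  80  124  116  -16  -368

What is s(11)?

28 , 48 , 44 , -8 , -132 , -352
20 , -4 , -52 , -124 , -220
-24 , -48 , -72 , -96
-24 , -24 , -24
Fourth differences constant at -24.
-96 − 24 = -120;  -220 − 120 = -340;  -352 − 340 = -692;  -368 − 692 = -1060
-120 − 24 = -144;  -340 − 144 = -484;  -692 − 484 = -1176;  -1060 − 1176 = -2236
-144 − 24 = -168;  -484 − 168 = -652;  -1176 − 652 = -1828;  -2236 − 1828 = -4064
-168 − 24 = -192;  -652 − 192 = -844;  -1828 − 844 = -2672;  -4064 − 2672 = -6736
-192 − 24 = -216;  -844 − 216 = -1060;  -2672 − 1060 = -3732;  -6736 − 3732 = -10468

-10468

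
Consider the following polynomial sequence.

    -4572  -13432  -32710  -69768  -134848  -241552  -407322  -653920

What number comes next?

-1007908

First differences: -8860, -19278, -37058, -65080, -106704, -165770, -246598
Second differences: -10418, -17780, -28022, -41624, -59066, -80828
Third differences: -7362, -10242, -13602, -17442, -21762
Fourth differences: -2880, -3360, -3840, -4320
Fifth differences: -480, -480, -480
Fifth differences constant at -480.
-4320 − 480 = -4800;  -21762 − 4800 = -26562;  -80828 − 26562 = -107390;  -246598 − 107390 = -353988;  -653920 − 353988 = -1007908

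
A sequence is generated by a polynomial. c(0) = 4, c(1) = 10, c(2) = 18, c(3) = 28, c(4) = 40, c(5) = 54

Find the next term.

6, 8, 10, 12, 14
2, 2, 2, 2
The second differences are constant (2).
14 + 2 = 16;  54 + 16 = 70

70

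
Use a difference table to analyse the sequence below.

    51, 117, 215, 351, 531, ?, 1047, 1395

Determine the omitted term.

761

Using the first 5 terms:
First differences: 66  98  136  180
Second differences: 32  38  44
Third differences: 6  6
Constant third difference = 6.
Extend forward: 44 + 6 = 50;  180 + 50 = 230;  531 + 230 = 761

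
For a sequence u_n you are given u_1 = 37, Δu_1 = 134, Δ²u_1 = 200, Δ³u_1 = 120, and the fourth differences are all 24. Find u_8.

Build the table forward from the leading diagonal:
D4: 24, 24, 24, 24, 24, 24, 24, 24
D3: 120, 144, 168, 192, 216, 240, 264, 288
D2: 200, 320, 464, 632, 824, 1040, 1280, 1544
D1: 134, 334, 654, 1118, 1750, 2574, 3614, 4894
u: 37, 171, 505, 1159, 2277, 4027, 6601, 10215

10215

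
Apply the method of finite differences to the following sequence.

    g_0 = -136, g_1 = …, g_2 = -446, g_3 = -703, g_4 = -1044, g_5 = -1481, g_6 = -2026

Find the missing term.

Using the last 5 terms:
-257  -341  -437  -545
-84  -96  -108
-12  -12
Constant third difference = -12.
Extend backward: -84 + 12 = -72;  -257 + 72 = -185;  -446 + 185 = -261

-261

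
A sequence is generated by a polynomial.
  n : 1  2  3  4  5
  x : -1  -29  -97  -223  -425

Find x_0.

5

-28  -68  -126  -202
-40  -58  -76
-18  -18
The third differences are constant at -18.
Work back: -40 + 18 = -22;  -28 + 22 = -6;  -1 + 6 = 5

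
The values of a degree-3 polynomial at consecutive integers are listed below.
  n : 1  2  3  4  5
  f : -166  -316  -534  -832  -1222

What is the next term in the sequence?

-1716

D1: -150, -218, -298, -390
D2: -68, -80, -92
D3: -12, -12
Third differences constant at -12.
-92 − 12 = -104;  -390 − 104 = -494;  -1222 − 494 = -1716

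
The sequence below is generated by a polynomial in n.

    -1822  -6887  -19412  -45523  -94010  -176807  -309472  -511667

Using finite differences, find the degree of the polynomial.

5

-5065, -12525, -26111, -48487, -82797, -132665, -202195
-7460, -13586, -22376, -34310, -49868, -69530
-6126, -8790, -11934, -15558, -19662
-2664, -3144, -3624, -4104
-480, -480, -480
The fifth differences are constant, so the polynomial has degree 5.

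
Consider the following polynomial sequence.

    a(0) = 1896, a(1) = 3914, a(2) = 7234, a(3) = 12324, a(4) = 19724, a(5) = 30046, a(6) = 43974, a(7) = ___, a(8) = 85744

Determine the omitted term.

Using the first 7 terms:
First differences: 2018, 3320, 5090, 7400, 10322, 13928
Second differences: 1302, 1770, 2310, 2922, 3606
Third differences: 468, 540, 612, 684
Fourth differences: 72, 72, 72
Constant fourth difference = 72.
Extend forward: 684 + 72 = 756;  3606 + 756 = 4362;  13928 + 4362 = 18290;  43974 + 18290 = 62264

62264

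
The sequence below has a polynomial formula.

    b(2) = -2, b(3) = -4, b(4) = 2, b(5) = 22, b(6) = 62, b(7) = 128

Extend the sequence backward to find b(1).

D1: -2, 6, 20, 40, 66
D2: 8, 14, 20, 26
D3: 6, 6, 6
The third differences are constant at 6.
Work back: 8 − 6 = 2;  -2 − 2 = -4;  -2 + 4 = 2

2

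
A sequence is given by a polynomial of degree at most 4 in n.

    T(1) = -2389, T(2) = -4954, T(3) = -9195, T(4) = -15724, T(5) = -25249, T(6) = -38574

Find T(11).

-2565, -4241, -6529, -9525, -13325
-1676, -2288, -2996, -3800
-612, -708, -804
-96, -96
The fourth differences are constant (-96).
-804 − 96 = -900;  -3800 − 900 = -4700;  -13325 − 4700 = -18025;  -38574 − 18025 = -56599
-900 − 96 = -996;  -4700 − 996 = -5696;  -18025 − 5696 = -23721;  -56599 − 23721 = -80320
-996 − 96 = -1092;  -5696 − 1092 = -6788;  -23721 − 6788 = -30509;  -80320 − 30509 = -110829
-1092 − 96 = -1188;  -6788 − 1188 = -7976;  -30509 − 7976 = -38485;  -110829 − 38485 = -149314
-1188 − 96 = -1284;  -7976 − 1284 = -9260;  -38485 − 9260 = -47745;  -149314 − 47745 = -197059

-197059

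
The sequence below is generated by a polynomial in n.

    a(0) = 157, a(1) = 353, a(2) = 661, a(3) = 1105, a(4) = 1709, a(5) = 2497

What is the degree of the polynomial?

Δ: 196, 308, 444, 604, 788
Δ²: 112, 136, 160, 184
Δ³: 24, 24, 24
The third differences are constant, so the polynomial has degree 3.

3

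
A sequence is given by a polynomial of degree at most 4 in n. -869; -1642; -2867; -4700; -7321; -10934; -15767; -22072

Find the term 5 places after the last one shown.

-86177

Δ: -773  -1225  -1833  -2621  -3613  -4833  -6305
Δ²: -452  -608  -788  -992  -1220  -1472
Δ³: -156  -180  -204  -228  -252
Δ⁴: -24  -24  -24  -24
Constant fourth difference = -24, so extend:
-252 − 24 = -276;  -1472 − 276 = -1748;  -6305 − 1748 = -8053;  -22072 − 8053 = -30125
-276 − 24 = -300;  -1748 − 300 = -2048;  -8053 − 2048 = -10101;  -30125 − 10101 = -40226
-300 − 24 = -324;  -2048 − 324 = -2372;  -10101 − 2372 = -12473;  -40226 − 12473 = -52699
-324 − 24 = -348;  -2372 − 348 = -2720;  -12473 − 2720 = -15193;  -52699 − 15193 = -67892
-348 − 24 = -372;  -2720 − 372 = -3092;  -15193 − 3092 = -18285;  -67892 − 18285 = -86177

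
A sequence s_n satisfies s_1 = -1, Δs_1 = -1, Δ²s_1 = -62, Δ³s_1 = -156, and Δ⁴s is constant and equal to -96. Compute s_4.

Build the table forward from the leading diagonal:
Δ⁴: -96  -96  -96  -96
Δ³: -156  -252  -348  -444
Δ²: -62  -218  -470  -818
Δ: -1  -63  -281  -751
s: -1  -2  -65  -346

-346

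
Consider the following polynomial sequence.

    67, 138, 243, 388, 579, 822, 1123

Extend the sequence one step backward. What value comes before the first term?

First differences: 71, 105, 145, 191, 243, 301
Second differences: 34, 40, 46, 52, 58
Third differences: 6, 6, 6, 6
The third differences are constant at 6.
Work back: 34 − 6 = 28;  71 − 28 = 43;  67 − 43 = 24

24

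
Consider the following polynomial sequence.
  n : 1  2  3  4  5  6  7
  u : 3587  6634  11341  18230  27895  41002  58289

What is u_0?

1750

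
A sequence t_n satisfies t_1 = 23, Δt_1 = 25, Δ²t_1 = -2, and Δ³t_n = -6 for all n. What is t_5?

87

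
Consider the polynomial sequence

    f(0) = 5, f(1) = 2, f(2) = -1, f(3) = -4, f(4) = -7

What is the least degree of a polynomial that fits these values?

First differences: -3, -3, -3, -3
The first differences are constant, so the polynomial has degree 1.

1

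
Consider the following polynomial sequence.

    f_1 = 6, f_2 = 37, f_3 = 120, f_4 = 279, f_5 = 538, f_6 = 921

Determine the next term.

1452

D1: 31, 83, 159, 259, 383
D2: 52, 76, 100, 124
D3: 24, 24, 24
The third differences are constant (24).
124 + 24 = 148;  383 + 148 = 531;  921 + 531 = 1452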